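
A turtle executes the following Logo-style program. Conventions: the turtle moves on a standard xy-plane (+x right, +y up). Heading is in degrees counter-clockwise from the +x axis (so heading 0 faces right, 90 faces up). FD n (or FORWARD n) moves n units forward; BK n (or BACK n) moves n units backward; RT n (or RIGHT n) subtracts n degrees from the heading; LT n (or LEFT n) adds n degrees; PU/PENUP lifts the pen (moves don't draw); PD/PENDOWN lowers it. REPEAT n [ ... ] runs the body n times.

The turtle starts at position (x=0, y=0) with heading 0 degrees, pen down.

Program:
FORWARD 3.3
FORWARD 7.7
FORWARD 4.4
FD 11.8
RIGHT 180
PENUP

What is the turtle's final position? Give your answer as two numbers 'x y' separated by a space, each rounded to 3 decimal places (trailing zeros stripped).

Executing turtle program step by step:
Start: pos=(0,0), heading=0, pen down
FD 3.3: (0,0) -> (3.3,0) [heading=0, draw]
FD 7.7: (3.3,0) -> (11,0) [heading=0, draw]
FD 4.4: (11,0) -> (15.4,0) [heading=0, draw]
FD 11.8: (15.4,0) -> (27.2,0) [heading=0, draw]
RT 180: heading 0 -> 180
PU: pen up
Final: pos=(27.2,0), heading=180, 4 segment(s) drawn

Answer: 27.2 0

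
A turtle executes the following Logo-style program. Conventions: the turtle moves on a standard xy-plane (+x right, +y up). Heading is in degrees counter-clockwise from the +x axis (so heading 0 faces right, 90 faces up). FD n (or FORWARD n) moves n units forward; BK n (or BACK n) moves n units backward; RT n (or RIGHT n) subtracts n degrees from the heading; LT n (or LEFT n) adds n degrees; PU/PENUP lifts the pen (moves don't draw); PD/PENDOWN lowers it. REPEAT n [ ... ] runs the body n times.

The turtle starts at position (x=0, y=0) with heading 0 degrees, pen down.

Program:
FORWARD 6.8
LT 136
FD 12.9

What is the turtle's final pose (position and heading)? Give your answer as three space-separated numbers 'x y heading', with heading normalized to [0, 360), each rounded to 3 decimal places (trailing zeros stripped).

Answer: -2.479 8.961 136

Derivation:
Executing turtle program step by step:
Start: pos=(0,0), heading=0, pen down
FD 6.8: (0,0) -> (6.8,0) [heading=0, draw]
LT 136: heading 0 -> 136
FD 12.9: (6.8,0) -> (-2.479,8.961) [heading=136, draw]
Final: pos=(-2.479,8.961), heading=136, 2 segment(s) drawn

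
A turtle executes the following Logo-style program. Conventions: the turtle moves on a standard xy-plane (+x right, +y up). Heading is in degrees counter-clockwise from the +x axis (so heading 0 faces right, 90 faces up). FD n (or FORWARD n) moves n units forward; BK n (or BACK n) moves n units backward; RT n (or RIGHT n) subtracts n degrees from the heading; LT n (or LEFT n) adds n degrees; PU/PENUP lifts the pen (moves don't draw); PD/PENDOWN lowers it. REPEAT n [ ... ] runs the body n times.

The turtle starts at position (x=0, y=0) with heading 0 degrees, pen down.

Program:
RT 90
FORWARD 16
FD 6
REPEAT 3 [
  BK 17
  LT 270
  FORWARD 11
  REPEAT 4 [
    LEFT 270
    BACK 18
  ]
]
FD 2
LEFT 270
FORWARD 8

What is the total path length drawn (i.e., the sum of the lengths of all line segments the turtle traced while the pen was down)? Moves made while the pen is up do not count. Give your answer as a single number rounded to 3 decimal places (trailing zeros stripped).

Answer: 332

Derivation:
Executing turtle program step by step:
Start: pos=(0,0), heading=0, pen down
RT 90: heading 0 -> 270
FD 16: (0,0) -> (0,-16) [heading=270, draw]
FD 6: (0,-16) -> (0,-22) [heading=270, draw]
REPEAT 3 [
  -- iteration 1/3 --
  BK 17: (0,-22) -> (0,-5) [heading=270, draw]
  LT 270: heading 270 -> 180
  FD 11: (0,-5) -> (-11,-5) [heading=180, draw]
  REPEAT 4 [
    -- iteration 1/4 --
    LT 270: heading 180 -> 90
    BK 18: (-11,-5) -> (-11,-23) [heading=90, draw]
    -- iteration 2/4 --
    LT 270: heading 90 -> 0
    BK 18: (-11,-23) -> (-29,-23) [heading=0, draw]
    -- iteration 3/4 --
    LT 270: heading 0 -> 270
    BK 18: (-29,-23) -> (-29,-5) [heading=270, draw]
    -- iteration 4/4 --
    LT 270: heading 270 -> 180
    BK 18: (-29,-5) -> (-11,-5) [heading=180, draw]
  ]
  -- iteration 2/3 --
  BK 17: (-11,-5) -> (6,-5) [heading=180, draw]
  LT 270: heading 180 -> 90
  FD 11: (6,-5) -> (6,6) [heading=90, draw]
  REPEAT 4 [
    -- iteration 1/4 --
    LT 270: heading 90 -> 0
    BK 18: (6,6) -> (-12,6) [heading=0, draw]
    -- iteration 2/4 --
    LT 270: heading 0 -> 270
    BK 18: (-12,6) -> (-12,24) [heading=270, draw]
    -- iteration 3/4 --
    LT 270: heading 270 -> 180
    BK 18: (-12,24) -> (6,24) [heading=180, draw]
    -- iteration 4/4 --
    LT 270: heading 180 -> 90
    BK 18: (6,24) -> (6,6) [heading=90, draw]
  ]
  -- iteration 3/3 --
  BK 17: (6,6) -> (6,-11) [heading=90, draw]
  LT 270: heading 90 -> 0
  FD 11: (6,-11) -> (17,-11) [heading=0, draw]
  REPEAT 4 [
    -- iteration 1/4 --
    LT 270: heading 0 -> 270
    BK 18: (17,-11) -> (17,7) [heading=270, draw]
    -- iteration 2/4 --
    LT 270: heading 270 -> 180
    BK 18: (17,7) -> (35,7) [heading=180, draw]
    -- iteration 3/4 --
    LT 270: heading 180 -> 90
    BK 18: (35,7) -> (35,-11) [heading=90, draw]
    -- iteration 4/4 --
    LT 270: heading 90 -> 0
    BK 18: (35,-11) -> (17,-11) [heading=0, draw]
  ]
]
FD 2: (17,-11) -> (19,-11) [heading=0, draw]
LT 270: heading 0 -> 270
FD 8: (19,-11) -> (19,-19) [heading=270, draw]
Final: pos=(19,-19), heading=270, 22 segment(s) drawn

Segment lengths:
  seg 1: (0,0) -> (0,-16), length = 16
  seg 2: (0,-16) -> (0,-22), length = 6
  seg 3: (0,-22) -> (0,-5), length = 17
  seg 4: (0,-5) -> (-11,-5), length = 11
  seg 5: (-11,-5) -> (-11,-23), length = 18
  seg 6: (-11,-23) -> (-29,-23), length = 18
  seg 7: (-29,-23) -> (-29,-5), length = 18
  seg 8: (-29,-5) -> (-11,-5), length = 18
  seg 9: (-11,-5) -> (6,-5), length = 17
  seg 10: (6,-5) -> (6,6), length = 11
  seg 11: (6,6) -> (-12,6), length = 18
  seg 12: (-12,6) -> (-12,24), length = 18
  seg 13: (-12,24) -> (6,24), length = 18
  seg 14: (6,24) -> (6,6), length = 18
  seg 15: (6,6) -> (6,-11), length = 17
  seg 16: (6,-11) -> (17,-11), length = 11
  seg 17: (17,-11) -> (17,7), length = 18
  seg 18: (17,7) -> (35,7), length = 18
  seg 19: (35,7) -> (35,-11), length = 18
  seg 20: (35,-11) -> (17,-11), length = 18
  seg 21: (17,-11) -> (19,-11), length = 2
  seg 22: (19,-11) -> (19,-19), length = 8
Total = 332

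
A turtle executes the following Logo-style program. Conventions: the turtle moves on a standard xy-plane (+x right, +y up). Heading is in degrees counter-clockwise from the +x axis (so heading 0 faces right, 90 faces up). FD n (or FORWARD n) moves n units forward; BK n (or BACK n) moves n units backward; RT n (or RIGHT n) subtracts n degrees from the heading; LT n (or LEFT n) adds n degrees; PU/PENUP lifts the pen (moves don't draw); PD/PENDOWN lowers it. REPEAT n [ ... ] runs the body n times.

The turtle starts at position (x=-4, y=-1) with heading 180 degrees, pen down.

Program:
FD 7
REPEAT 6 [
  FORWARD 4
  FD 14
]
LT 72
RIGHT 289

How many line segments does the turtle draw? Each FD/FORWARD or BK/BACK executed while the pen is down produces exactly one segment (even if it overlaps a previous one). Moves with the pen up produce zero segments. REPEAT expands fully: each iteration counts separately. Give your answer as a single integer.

Executing turtle program step by step:
Start: pos=(-4,-1), heading=180, pen down
FD 7: (-4,-1) -> (-11,-1) [heading=180, draw]
REPEAT 6 [
  -- iteration 1/6 --
  FD 4: (-11,-1) -> (-15,-1) [heading=180, draw]
  FD 14: (-15,-1) -> (-29,-1) [heading=180, draw]
  -- iteration 2/6 --
  FD 4: (-29,-1) -> (-33,-1) [heading=180, draw]
  FD 14: (-33,-1) -> (-47,-1) [heading=180, draw]
  -- iteration 3/6 --
  FD 4: (-47,-1) -> (-51,-1) [heading=180, draw]
  FD 14: (-51,-1) -> (-65,-1) [heading=180, draw]
  -- iteration 4/6 --
  FD 4: (-65,-1) -> (-69,-1) [heading=180, draw]
  FD 14: (-69,-1) -> (-83,-1) [heading=180, draw]
  -- iteration 5/6 --
  FD 4: (-83,-1) -> (-87,-1) [heading=180, draw]
  FD 14: (-87,-1) -> (-101,-1) [heading=180, draw]
  -- iteration 6/6 --
  FD 4: (-101,-1) -> (-105,-1) [heading=180, draw]
  FD 14: (-105,-1) -> (-119,-1) [heading=180, draw]
]
LT 72: heading 180 -> 252
RT 289: heading 252 -> 323
Final: pos=(-119,-1), heading=323, 13 segment(s) drawn
Segments drawn: 13

Answer: 13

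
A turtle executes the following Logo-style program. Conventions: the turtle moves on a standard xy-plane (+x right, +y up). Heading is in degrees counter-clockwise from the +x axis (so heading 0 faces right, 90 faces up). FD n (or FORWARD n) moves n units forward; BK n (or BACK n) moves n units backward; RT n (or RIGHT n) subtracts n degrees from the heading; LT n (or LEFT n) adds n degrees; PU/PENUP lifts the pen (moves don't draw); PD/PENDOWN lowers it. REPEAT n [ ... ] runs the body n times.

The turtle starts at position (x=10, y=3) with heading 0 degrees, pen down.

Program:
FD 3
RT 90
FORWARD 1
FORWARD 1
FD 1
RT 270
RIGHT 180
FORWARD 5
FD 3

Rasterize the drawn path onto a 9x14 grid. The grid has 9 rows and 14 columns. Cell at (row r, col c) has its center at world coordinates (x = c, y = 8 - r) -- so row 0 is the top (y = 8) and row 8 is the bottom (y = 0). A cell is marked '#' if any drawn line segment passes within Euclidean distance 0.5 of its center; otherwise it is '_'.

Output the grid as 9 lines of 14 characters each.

Answer: ______________
______________
______________
______________
______________
__________####
_____________#
_____________#
_____#########

Derivation:
Segment 0: (10,3) -> (13,3)
Segment 1: (13,3) -> (13,2)
Segment 2: (13,2) -> (13,1)
Segment 3: (13,1) -> (13,0)
Segment 4: (13,0) -> (8,-0)
Segment 5: (8,-0) -> (5,-0)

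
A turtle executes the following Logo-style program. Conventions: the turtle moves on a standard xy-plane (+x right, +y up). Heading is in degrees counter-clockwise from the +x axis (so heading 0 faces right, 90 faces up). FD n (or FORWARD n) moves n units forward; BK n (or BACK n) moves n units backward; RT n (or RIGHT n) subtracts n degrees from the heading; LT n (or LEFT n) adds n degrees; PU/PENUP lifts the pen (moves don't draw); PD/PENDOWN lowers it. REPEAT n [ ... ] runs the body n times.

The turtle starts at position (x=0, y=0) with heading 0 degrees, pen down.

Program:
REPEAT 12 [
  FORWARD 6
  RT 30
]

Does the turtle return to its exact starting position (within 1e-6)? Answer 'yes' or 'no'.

Executing turtle program step by step:
Start: pos=(0,0), heading=0, pen down
REPEAT 12 [
  -- iteration 1/12 --
  FD 6: (0,0) -> (6,0) [heading=0, draw]
  RT 30: heading 0 -> 330
  -- iteration 2/12 --
  FD 6: (6,0) -> (11.196,-3) [heading=330, draw]
  RT 30: heading 330 -> 300
  -- iteration 3/12 --
  FD 6: (11.196,-3) -> (14.196,-8.196) [heading=300, draw]
  RT 30: heading 300 -> 270
  -- iteration 4/12 --
  FD 6: (14.196,-8.196) -> (14.196,-14.196) [heading=270, draw]
  RT 30: heading 270 -> 240
  -- iteration 5/12 --
  FD 6: (14.196,-14.196) -> (11.196,-19.392) [heading=240, draw]
  RT 30: heading 240 -> 210
  -- iteration 6/12 --
  FD 6: (11.196,-19.392) -> (6,-22.392) [heading=210, draw]
  RT 30: heading 210 -> 180
  -- iteration 7/12 --
  FD 6: (6,-22.392) -> (0,-22.392) [heading=180, draw]
  RT 30: heading 180 -> 150
  -- iteration 8/12 --
  FD 6: (0,-22.392) -> (-5.196,-19.392) [heading=150, draw]
  RT 30: heading 150 -> 120
  -- iteration 9/12 --
  FD 6: (-5.196,-19.392) -> (-8.196,-14.196) [heading=120, draw]
  RT 30: heading 120 -> 90
  -- iteration 10/12 --
  FD 6: (-8.196,-14.196) -> (-8.196,-8.196) [heading=90, draw]
  RT 30: heading 90 -> 60
  -- iteration 11/12 --
  FD 6: (-8.196,-8.196) -> (-5.196,-3) [heading=60, draw]
  RT 30: heading 60 -> 30
  -- iteration 12/12 --
  FD 6: (-5.196,-3) -> (0,0) [heading=30, draw]
  RT 30: heading 30 -> 0
]
Final: pos=(0,0), heading=0, 12 segment(s) drawn

Start position: (0, 0)
Final position: (0, 0)
Distance = 0; < 1e-6 -> CLOSED

Answer: yes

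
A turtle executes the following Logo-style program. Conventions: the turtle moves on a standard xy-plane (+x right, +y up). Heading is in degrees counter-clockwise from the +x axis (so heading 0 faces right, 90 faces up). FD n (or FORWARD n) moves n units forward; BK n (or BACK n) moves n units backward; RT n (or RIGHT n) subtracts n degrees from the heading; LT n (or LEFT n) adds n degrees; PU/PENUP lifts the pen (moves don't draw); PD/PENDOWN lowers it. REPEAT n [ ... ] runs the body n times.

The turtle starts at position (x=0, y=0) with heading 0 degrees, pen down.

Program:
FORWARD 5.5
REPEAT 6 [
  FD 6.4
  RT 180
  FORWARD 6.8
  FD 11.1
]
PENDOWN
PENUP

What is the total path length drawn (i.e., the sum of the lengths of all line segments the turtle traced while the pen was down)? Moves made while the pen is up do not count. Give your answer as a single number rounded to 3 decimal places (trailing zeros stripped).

Answer: 151.3

Derivation:
Executing turtle program step by step:
Start: pos=(0,0), heading=0, pen down
FD 5.5: (0,0) -> (5.5,0) [heading=0, draw]
REPEAT 6 [
  -- iteration 1/6 --
  FD 6.4: (5.5,0) -> (11.9,0) [heading=0, draw]
  RT 180: heading 0 -> 180
  FD 6.8: (11.9,0) -> (5.1,0) [heading=180, draw]
  FD 11.1: (5.1,0) -> (-6,0) [heading=180, draw]
  -- iteration 2/6 --
  FD 6.4: (-6,0) -> (-12.4,0) [heading=180, draw]
  RT 180: heading 180 -> 0
  FD 6.8: (-12.4,0) -> (-5.6,0) [heading=0, draw]
  FD 11.1: (-5.6,0) -> (5.5,0) [heading=0, draw]
  -- iteration 3/6 --
  FD 6.4: (5.5,0) -> (11.9,0) [heading=0, draw]
  RT 180: heading 0 -> 180
  FD 6.8: (11.9,0) -> (5.1,0) [heading=180, draw]
  FD 11.1: (5.1,0) -> (-6,0) [heading=180, draw]
  -- iteration 4/6 --
  FD 6.4: (-6,0) -> (-12.4,0) [heading=180, draw]
  RT 180: heading 180 -> 0
  FD 6.8: (-12.4,0) -> (-5.6,0) [heading=0, draw]
  FD 11.1: (-5.6,0) -> (5.5,0) [heading=0, draw]
  -- iteration 5/6 --
  FD 6.4: (5.5,0) -> (11.9,0) [heading=0, draw]
  RT 180: heading 0 -> 180
  FD 6.8: (11.9,0) -> (5.1,0) [heading=180, draw]
  FD 11.1: (5.1,0) -> (-6,0) [heading=180, draw]
  -- iteration 6/6 --
  FD 6.4: (-6,0) -> (-12.4,0) [heading=180, draw]
  RT 180: heading 180 -> 0
  FD 6.8: (-12.4,0) -> (-5.6,0) [heading=0, draw]
  FD 11.1: (-5.6,0) -> (5.5,0) [heading=0, draw]
]
PD: pen down
PU: pen up
Final: pos=(5.5,0), heading=0, 19 segment(s) drawn

Segment lengths:
  seg 1: (0,0) -> (5.5,0), length = 5.5
  seg 2: (5.5,0) -> (11.9,0), length = 6.4
  seg 3: (11.9,0) -> (5.1,0), length = 6.8
  seg 4: (5.1,0) -> (-6,0), length = 11.1
  seg 5: (-6,0) -> (-12.4,0), length = 6.4
  seg 6: (-12.4,0) -> (-5.6,0), length = 6.8
  seg 7: (-5.6,0) -> (5.5,0), length = 11.1
  seg 8: (5.5,0) -> (11.9,0), length = 6.4
  seg 9: (11.9,0) -> (5.1,0), length = 6.8
  seg 10: (5.1,0) -> (-6,0), length = 11.1
  seg 11: (-6,0) -> (-12.4,0), length = 6.4
  seg 12: (-12.4,0) -> (-5.6,0), length = 6.8
  seg 13: (-5.6,0) -> (5.5,0), length = 11.1
  seg 14: (5.5,0) -> (11.9,0), length = 6.4
  seg 15: (11.9,0) -> (5.1,0), length = 6.8
  seg 16: (5.1,0) -> (-6,0), length = 11.1
  seg 17: (-6,0) -> (-12.4,0), length = 6.4
  seg 18: (-12.4,0) -> (-5.6,0), length = 6.8
  seg 19: (-5.6,0) -> (5.5,0), length = 11.1
Total = 151.3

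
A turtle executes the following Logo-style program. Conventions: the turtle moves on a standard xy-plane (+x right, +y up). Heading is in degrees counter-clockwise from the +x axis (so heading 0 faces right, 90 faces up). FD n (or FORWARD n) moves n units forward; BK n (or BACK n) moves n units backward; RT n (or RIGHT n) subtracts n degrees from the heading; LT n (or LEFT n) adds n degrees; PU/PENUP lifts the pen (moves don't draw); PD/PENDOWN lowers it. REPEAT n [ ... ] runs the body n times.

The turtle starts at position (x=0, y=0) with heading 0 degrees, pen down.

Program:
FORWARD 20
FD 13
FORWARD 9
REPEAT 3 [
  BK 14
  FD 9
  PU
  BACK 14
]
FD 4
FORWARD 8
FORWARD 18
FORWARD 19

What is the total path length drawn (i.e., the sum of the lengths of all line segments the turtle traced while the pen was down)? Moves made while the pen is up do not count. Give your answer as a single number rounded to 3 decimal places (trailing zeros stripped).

Executing turtle program step by step:
Start: pos=(0,0), heading=0, pen down
FD 20: (0,0) -> (20,0) [heading=0, draw]
FD 13: (20,0) -> (33,0) [heading=0, draw]
FD 9: (33,0) -> (42,0) [heading=0, draw]
REPEAT 3 [
  -- iteration 1/3 --
  BK 14: (42,0) -> (28,0) [heading=0, draw]
  FD 9: (28,0) -> (37,0) [heading=0, draw]
  PU: pen up
  BK 14: (37,0) -> (23,0) [heading=0, move]
  -- iteration 2/3 --
  BK 14: (23,0) -> (9,0) [heading=0, move]
  FD 9: (9,0) -> (18,0) [heading=0, move]
  PU: pen up
  BK 14: (18,0) -> (4,0) [heading=0, move]
  -- iteration 3/3 --
  BK 14: (4,0) -> (-10,0) [heading=0, move]
  FD 9: (-10,0) -> (-1,0) [heading=0, move]
  PU: pen up
  BK 14: (-1,0) -> (-15,0) [heading=0, move]
]
FD 4: (-15,0) -> (-11,0) [heading=0, move]
FD 8: (-11,0) -> (-3,0) [heading=0, move]
FD 18: (-3,0) -> (15,0) [heading=0, move]
FD 19: (15,0) -> (34,0) [heading=0, move]
Final: pos=(34,0), heading=0, 5 segment(s) drawn

Segment lengths:
  seg 1: (0,0) -> (20,0), length = 20
  seg 2: (20,0) -> (33,0), length = 13
  seg 3: (33,0) -> (42,0), length = 9
  seg 4: (42,0) -> (28,0), length = 14
  seg 5: (28,0) -> (37,0), length = 9
Total = 65

Answer: 65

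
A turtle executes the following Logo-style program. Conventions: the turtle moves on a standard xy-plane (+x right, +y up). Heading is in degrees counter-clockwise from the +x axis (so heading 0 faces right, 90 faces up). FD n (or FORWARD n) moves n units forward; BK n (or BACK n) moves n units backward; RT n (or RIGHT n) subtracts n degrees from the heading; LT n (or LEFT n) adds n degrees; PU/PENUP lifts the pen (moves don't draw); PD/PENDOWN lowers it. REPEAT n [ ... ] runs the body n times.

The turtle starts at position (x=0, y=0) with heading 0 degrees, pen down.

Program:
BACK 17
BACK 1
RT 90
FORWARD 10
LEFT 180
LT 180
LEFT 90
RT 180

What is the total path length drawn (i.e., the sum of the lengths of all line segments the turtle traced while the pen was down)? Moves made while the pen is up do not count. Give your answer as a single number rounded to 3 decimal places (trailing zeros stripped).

Executing turtle program step by step:
Start: pos=(0,0), heading=0, pen down
BK 17: (0,0) -> (-17,0) [heading=0, draw]
BK 1: (-17,0) -> (-18,0) [heading=0, draw]
RT 90: heading 0 -> 270
FD 10: (-18,0) -> (-18,-10) [heading=270, draw]
LT 180: heading 270 -> 90
LT 180: heading 90 -> 270
LT 90: heading 270 -> 0
RT 180: heading 0 -> 180
Final: pos=(-18,-10), heading=180, 3 segment(s) drawn

Segment lengths:
  seg 1: (0,0) -> (-17,0), length = 17
  seg 2: (-17,0) -> (-18,0), length = 1
  seg 3: (-18,0) -> (-18,-10), length = 10
Total = 28

Answer: 28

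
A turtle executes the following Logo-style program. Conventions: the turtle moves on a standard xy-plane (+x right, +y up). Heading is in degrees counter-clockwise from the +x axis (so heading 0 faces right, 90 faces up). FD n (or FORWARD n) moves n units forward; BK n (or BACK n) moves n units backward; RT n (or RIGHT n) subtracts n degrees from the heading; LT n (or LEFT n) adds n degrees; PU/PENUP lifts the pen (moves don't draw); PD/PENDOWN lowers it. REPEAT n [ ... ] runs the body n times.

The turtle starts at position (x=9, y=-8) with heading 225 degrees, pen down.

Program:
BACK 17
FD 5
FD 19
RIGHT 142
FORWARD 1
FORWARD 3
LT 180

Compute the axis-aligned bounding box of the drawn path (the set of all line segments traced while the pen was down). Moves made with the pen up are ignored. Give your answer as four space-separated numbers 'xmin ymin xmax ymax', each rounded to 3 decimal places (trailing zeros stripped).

Executing turtle program step by step:
Start: pos=(9,-8), heading=225, pen down
BK 17: (9,-8) -> (21.021,4.021) [heading=225, draw]
FD 5: (21.021,4.021) -> (17.485,0.485) [heading=225, draw]
FD 19: (17.485,0.485) -> (4.05,-12.95) [heading=225, draw]
RT 142: heading 225 -> 83
FD 1: (4.05,-12.95) -> (4.172,-11.957) [heading=83, draw]
FD 3: (4.172,-11.957) -> (4.538,-8.98) [heading=83, draw]
LT 180: heading 83 -> 263
Final: pos=(4.538,-8.98), heading=263, 5 segment(s) drawn

Segment endpoints: x in {4.05, 4.172, 4.538, 9, 17.485, 21.021}, y in {-12.95, -11.957, -8.98, -8, 0.485, 4.021}
xmin=4.05, ymin=-12.95, xmax=21.021, ymax=4.021

Answer: 4.05 -12.95 21.021 4.021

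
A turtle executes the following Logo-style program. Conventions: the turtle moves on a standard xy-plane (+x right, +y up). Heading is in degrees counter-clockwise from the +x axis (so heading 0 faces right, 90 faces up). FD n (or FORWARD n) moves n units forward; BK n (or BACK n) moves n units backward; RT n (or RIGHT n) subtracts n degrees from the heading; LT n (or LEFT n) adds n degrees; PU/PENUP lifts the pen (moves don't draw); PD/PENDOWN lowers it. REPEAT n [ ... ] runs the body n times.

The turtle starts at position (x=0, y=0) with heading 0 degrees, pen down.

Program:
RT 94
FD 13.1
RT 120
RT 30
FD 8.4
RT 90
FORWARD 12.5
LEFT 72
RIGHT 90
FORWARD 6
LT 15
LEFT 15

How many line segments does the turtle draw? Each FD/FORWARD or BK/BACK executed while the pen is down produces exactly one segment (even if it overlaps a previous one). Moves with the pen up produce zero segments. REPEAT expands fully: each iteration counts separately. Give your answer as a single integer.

Executing turtle program step by step:
Start: pos=(0,0), heading=0, pen down
RT 94: heading 0 -> 266
FD 13.1: (0,0) -> (-0.914,-13.068) [heading=266, draw]
RT 120: heading 266 -> 146
RT 30: heading 146 -> 116
FD 8.4: (-0.914,-13.068) -> (-4.596,-5.518) [heading=116, draw]
RT 90: heading 116 -> 26
FD 12.5: (-4.596,-5.518) -> (6.639,-0.039) [heading=26, draw]
LT 72: heading 26 -> 98
RT 90: heading 98 -> 8
FD 6: (6.639,-0.039) -> (12.58,0.796) [heading=8, draw]
LT 15: heading 8 -> 23
LT 15: heading 23 -> 38
Final: pos=(12.58,0.796), heading=38, 4 segment(s) drawn
Segments drawn: 4

Answer: 4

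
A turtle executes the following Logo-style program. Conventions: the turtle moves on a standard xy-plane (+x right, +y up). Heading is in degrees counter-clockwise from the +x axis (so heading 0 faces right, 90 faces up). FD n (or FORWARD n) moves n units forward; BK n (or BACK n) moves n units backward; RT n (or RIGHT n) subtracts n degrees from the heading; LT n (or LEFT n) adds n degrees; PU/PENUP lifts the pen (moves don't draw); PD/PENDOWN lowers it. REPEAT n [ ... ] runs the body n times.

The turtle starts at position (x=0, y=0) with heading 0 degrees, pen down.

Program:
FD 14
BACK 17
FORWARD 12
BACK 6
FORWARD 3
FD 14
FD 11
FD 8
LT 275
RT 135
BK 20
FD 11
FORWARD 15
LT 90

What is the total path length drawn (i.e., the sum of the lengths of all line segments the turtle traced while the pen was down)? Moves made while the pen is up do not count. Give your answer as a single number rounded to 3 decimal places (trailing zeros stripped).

Answer: 131

Derivation:
Executing turtle program step by step:
Start: pos=(0,0), heading=0, pen down
FD 14: (0,0) -> (14,0) [heading=0, draw]
BK 17: (14,0) -> (-3,0) [heading=0, draw]
FD 12: (-3,0) -> (9,0) [heading=0, draw]
BK 6: (9,0) -> (3,0) [heading=0, draw]
FD 3: (3,0) -> (6,0) [heading=0, draw]
FD 14: (6,0) -> (20,0) [heading=0, draw]
FD 11: (20,0) -> (31,0) [heading=0, draw]
FD 8: (31,0) -> (39,0) [heading=0, draw]
LT 275: heading 0 -> 275
RT 135: heading 275 -> 140
BK 20: (39,0) -> (54.321,-12.856) [heading=140, draw]
FD 11: (54.321,-12.856) -> (45.894,-5.785) [heading=140, draw]
FD 15: (45.894,-5.785) -> (34.404,3.857) [heading=140, draw]
LT 90: heading 140 -> 230
Final: pos=(34.404,3.857), heading=230, 11 segment(s) drawn

Segment lengths:
  seg 1: (0,0) -> (14,0), length = 14
  seg 2: (14,0) -> (-3,0), length = 17
  seg 3: (-3,0) -> (9,0), length = 12
  seg 4: (9,0) -> (3,0), length = 6
  seg 5: (3,0) -> (6,0), length = 3
  seg 6: (6,0) -> (20,0), length = 14
  seg 7: (20,0) -> (31,0), length = 11
  seg 8: (31,0) -> (39,0), length = 8
  seg 9: (39,0) -> (54.321,-12.856), length = 20
  seg 10: (54.321,-12.856) -> (45.894,-5.785), length = 11
  seg 11: (45.894,-5.785) -> (34.404,3.857), length = 15
Total = 131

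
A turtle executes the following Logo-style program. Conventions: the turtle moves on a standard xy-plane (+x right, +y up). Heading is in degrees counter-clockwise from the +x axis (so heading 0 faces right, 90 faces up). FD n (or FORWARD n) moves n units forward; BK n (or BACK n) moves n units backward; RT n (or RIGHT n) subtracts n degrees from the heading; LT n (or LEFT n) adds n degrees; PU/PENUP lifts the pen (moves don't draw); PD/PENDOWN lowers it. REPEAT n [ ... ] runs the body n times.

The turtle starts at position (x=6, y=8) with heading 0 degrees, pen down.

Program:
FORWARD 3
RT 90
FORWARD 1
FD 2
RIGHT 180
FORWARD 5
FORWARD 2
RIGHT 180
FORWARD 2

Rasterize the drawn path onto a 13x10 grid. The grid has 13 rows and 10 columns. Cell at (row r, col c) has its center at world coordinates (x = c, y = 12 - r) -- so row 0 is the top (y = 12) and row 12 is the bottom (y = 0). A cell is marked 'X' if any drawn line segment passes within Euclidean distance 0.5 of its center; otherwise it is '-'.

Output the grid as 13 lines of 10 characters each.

Answer: ---------X
---------X
---------X
---------X
------XXXX
---------X
---------X
---------X
----------
----------
----------
----------
----------

Derivation:
Segment 0: (6,8) -> (9,8)
Segment 1: (9,8) -> (9,7)
Segment 2: (9,7) -> (9,5)
Segment 3: (9,5) -> (9,10)
Segment 4: (9,10) -> (9,12)
Segment 5: (9,12) -> (9,10)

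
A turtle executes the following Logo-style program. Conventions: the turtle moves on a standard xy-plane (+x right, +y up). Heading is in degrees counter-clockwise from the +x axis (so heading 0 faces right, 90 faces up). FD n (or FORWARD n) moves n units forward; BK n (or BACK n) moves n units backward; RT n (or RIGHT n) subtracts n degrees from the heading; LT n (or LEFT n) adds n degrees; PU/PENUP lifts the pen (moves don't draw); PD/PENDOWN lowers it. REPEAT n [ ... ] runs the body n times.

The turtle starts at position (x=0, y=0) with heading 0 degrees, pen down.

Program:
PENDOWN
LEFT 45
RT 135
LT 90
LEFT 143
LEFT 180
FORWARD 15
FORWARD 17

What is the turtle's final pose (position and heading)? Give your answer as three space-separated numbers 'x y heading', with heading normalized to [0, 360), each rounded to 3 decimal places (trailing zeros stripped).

Executing turtle program step by step:
Start: pos=(0,0), heading=0, pen down
PD: pen down
LT 45: heading 0 -> 45
RT 135: heading 45 -> 270
LT 90: heading 270 -> 0
LT 143: heading 0 -> 143
LT 180: heading 143 -> 323
FD 15: (0,0) -> (11.98,-9.027) [heading=323, draw]
FD 17: (11.98,-9.027) -> (25.556,-19.258) [heading=323, draw]
Final: pos=(25.556,-19.258), heading=323, 2 segment(s) drawn

Answer: 25.556 -19.258 323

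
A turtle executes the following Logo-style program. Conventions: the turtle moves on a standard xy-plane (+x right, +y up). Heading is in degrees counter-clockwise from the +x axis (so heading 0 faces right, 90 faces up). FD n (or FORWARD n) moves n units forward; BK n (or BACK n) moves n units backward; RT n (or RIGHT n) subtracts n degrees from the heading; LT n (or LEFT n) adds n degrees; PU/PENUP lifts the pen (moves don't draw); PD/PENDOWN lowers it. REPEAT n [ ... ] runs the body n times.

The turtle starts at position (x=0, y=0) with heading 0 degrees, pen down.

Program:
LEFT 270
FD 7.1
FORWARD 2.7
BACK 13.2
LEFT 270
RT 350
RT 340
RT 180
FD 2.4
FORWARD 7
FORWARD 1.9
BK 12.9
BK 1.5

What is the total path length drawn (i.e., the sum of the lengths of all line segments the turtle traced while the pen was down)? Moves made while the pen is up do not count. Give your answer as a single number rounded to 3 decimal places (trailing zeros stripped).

Answer: 48.7

Derivation:
Executing turtle program step by step:
Start: pos=(0,0), heading=0, pen down
LT 270: heading 0 -> 270
FD 7.1: (0,0) -> (0,-7.1) [heading=270, draw]
FD 2.7: (0,-7.1) -> (0,-9.8) [heading=270, draw]
BK 13.2: (0,-9.8) -> (0,3.4) [heading=270, draw]
LT 270: heading 270 -> 180
RT 350: heading 180 -> 190
RT 340: heading 190 -> 210
RT 180: heading 210 -> 30
FD 2.4: (0,3.4) -> (2.078,4.6) [heading=30, draw]
FD 7: (2.078,4.6) -> (8.141,8.1) [heading=30, draw]
FD 1.9: (8.141,8.1) -> (9.786,9.05) [heading=30, draw]
BK 12.9: (9.786,9.05) -> (-1.386,2.6) [heading=30, draw]
BK 1.5: (-1.386,2.6) -> (-2.685,1.85) [heading=30, draw]
Final: pos=(-2.685,1.85), heading=30, 8 segment(s) drawn

Segment lengths:
  seg 1: (0,0) -> (0,-7.1), length = 7.1
  seg 2: (0,-7.1) -> (0,-9.8), length = 2.7
  seg 3: (0,-9.8) -> (0,3.4), length = 13.2
  seg 4: (0,3.4) -> (2.078,4.6), length = 2.4
  seg 5: (2.078,4.6) -> (8.141,8.1), length = 7
  seg 6: (8.141,8.1) -> (9.786,9.05), length = 1.9
  seg 7: (9.786,9.05) -> (-1.386,2.6), length = 12.9
  seg 8: (-1.386,2.6) -> (-2.685,1.85), length = 1.5
Total = 48.7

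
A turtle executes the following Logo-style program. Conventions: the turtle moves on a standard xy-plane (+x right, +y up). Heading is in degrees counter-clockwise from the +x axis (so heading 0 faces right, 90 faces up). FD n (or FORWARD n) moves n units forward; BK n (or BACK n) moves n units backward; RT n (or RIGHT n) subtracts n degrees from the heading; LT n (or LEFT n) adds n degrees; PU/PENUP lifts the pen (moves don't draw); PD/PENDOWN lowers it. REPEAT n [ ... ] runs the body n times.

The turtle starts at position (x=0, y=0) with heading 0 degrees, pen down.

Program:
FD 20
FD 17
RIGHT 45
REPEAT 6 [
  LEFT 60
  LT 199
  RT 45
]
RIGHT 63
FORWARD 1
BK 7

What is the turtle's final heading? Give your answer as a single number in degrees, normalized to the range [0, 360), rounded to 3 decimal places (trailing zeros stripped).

Executing turtle program step by step:
Start: pos=(0,0), heading=0, pen down
FD 20: (0,0) -> (20,0) [heading=0, draw]
FD 17: (20,0) -> (37,0) [heading=0, draw]
RT 45: heading 0 -> 315
REPEAT 6 [
  -- iteration 1/6 --
  LT 60: heading 315 -> 15
  LT 199: heading 15 -> 214
  RT 45: heading 214 -> 169
  -- iteration 2/6 --
  LT 60: heading 169 -> 229
  LT 199: heading 229 -> 68
  RT 45: heading 68 -> 23
  -- iteration 3/6 --
  LT 60: heading 23 -> 83
  LT 199: heading 83 -> 282
  RT 45: heading 282 -> 237
  -- iteration 4/6 --
  LT 60: heading 237 -> 297
  LT 199: heading 297 -> 136
  RT 45: heading 136 -> 91
  -- iteration 5/6 --
  LT 60: heading 91 -> 151
  LT 199: heading 151 -> 350
  RT 45: heading 350 -> 305
  -- iteration 6/6 --
  LT 60: heading 305 -> 5
  LT 199: heading 5 -> 204
  RT 45: heading 204 -> 159
]
RT 63: heading 159 -> 96
FD 1: (37,0) -> (36.895,0.995) [heading=96, draw]
BK 7: (36.895,0.995) -> (37.627,-5.967) [heading=96, draw]
Final: pos=(37.627,-5.967), heading=96, 4 segment(s) drawn

Answer: 96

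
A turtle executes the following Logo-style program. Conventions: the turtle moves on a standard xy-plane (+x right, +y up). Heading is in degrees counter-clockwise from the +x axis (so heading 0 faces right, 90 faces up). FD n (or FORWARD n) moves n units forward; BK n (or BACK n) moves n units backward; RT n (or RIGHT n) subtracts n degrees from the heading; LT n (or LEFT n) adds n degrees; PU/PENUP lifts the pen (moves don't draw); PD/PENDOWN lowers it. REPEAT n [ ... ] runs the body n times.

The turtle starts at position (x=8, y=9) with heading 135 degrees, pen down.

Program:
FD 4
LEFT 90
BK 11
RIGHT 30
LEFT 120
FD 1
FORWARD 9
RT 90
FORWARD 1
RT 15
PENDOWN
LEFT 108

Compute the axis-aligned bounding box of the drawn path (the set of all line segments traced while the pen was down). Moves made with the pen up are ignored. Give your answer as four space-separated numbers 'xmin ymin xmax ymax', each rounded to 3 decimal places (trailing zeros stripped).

Answer: 5.172 9 20.021 19.607

Derivation:
Executing turtle program step by step:
Start: pos=(8,9), heading=135, pen down
FD 4: (8,9) -> (5.172,11.828) [heading=135, draw]
LT 90: heading 135 -> 225
BK 11: (5.172,11.828) -> (12.95,19.607) [heading=225, draw]
RT 30: heading 225 -> 195
LT 120: heading 195 -> 315
FD 1: (12.95,19.607) -> (13.657,18.899) [heading=315, draw]
FD 9: (13.657,18.899) -> (20.021,12.536) [heading=315, draw]
RT 90: heading 315 -> 225
FD 1: (20.021,12.536) -> (19.314,11.828) [heading=225, draw]
RT 15: heading 225 -> 210
PD: pen down
LT 108: heading 210 -> 318
Final: pos=(19.314,11.828), heading=318, 5 segment(s) drawn

Segment endpoints: x in {5.172, 8, 12.95, 13.657, 19.314, 20.021}, y in {9, 11.828, 12.536, 18.899, 19.607}
xmin=5.172, ymin=9, xmax=20.021, ymax=19.607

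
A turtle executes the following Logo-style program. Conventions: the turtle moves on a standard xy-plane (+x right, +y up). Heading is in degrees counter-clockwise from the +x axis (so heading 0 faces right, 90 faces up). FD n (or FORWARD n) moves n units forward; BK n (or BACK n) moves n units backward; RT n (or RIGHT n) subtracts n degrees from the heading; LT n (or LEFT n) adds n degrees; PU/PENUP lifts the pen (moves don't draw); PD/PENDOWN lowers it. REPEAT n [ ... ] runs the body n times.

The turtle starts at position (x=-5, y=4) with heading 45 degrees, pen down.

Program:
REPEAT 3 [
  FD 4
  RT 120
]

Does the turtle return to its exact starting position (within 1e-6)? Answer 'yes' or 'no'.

Executing turtle program step by step:
Start: pos=(-5,4), heading=45, pen down
REPEAT 3 [
  -- iteration 1/3 --
  FD 4: (-5,4) -> (-2.172,6.828) [heading=45, draw]
  RT 120: heading 45 -> 285
  -- iteration 2/3 --
  FD 4: (-2.172,6.828) -> (-1.136,2.965) [heading=285, draw]
  RT 120: heading 285 -> 165
  -- iteration 3/3 --
  FD 4: (-1.136,2.965) -> (-5,4) [heading=165, draw]
  RT 120: heading 165 -> 45
]
Final: pos=(-5,4), heading=45, 3 segment(s) drawn

Start position: (-5, 4)
Final position: (-5, 4)
Distance = 0; < 1e-6 -> CLOSED

Answer: yes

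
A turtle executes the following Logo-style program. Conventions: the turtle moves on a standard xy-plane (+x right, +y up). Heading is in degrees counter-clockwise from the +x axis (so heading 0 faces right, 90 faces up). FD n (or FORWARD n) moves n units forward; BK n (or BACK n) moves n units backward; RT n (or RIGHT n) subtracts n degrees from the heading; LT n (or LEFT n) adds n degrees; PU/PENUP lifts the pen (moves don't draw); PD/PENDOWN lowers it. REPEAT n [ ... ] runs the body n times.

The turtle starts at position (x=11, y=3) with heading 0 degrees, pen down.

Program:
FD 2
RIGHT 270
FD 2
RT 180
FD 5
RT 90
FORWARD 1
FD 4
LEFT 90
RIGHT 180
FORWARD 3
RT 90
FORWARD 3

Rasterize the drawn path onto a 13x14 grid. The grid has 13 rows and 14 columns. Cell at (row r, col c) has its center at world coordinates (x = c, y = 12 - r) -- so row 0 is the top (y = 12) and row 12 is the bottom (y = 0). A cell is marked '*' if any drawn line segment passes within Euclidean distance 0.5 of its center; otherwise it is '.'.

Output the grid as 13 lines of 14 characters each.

Segment 0: (11,3) -> (13,3)
Segment 1: (13,3) -> (13,5)
Segment 2: (13,5) -> (13,0)
Segment 3: (13,0) -> (12,-0)
Segment 4: (12,-0) -> (8,-0)
Segment 5: (8,-0) -> (8,3)
Segment 6: (8,3) -> (11,3)

Answer: ..............
..............
..............
..............
..............
..............
..............
.............*
.............*
........******
........*....*
........*....*
........******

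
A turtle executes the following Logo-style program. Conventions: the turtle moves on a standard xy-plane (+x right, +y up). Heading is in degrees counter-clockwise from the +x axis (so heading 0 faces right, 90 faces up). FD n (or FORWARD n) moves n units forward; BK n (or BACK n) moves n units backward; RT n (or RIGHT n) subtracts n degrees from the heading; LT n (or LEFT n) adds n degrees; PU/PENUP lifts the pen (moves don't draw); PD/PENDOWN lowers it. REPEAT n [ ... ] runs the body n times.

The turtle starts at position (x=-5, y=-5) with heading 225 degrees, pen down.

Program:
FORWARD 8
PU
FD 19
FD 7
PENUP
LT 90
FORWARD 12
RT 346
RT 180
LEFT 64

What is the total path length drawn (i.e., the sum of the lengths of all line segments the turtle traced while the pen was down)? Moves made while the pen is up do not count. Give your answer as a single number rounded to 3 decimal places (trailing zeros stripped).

Answer: 8

Derivation:
Executing turtle program step by step:
Start: pos=(-5,-5), heading=225, pen down
FD 8: (-5,-5) -> (-10.657,-10.657) [heading=225, draw]
PU: pen up
FD 19: (-10.657,-10.657) -> (-24.092,-24.092) [heading=225, move]
FD 7: (-24.092,-24.092) -> (-29.042,-29.042) [heading=225, move]
PU: pen up
LT 90: heading 225 -> 315
FD 12: (-29.042,-29.042) -> (-20.556,-37.527) [heading=315, move]
RT 346: heading 315 -> 329
RT 180: heading 329 -> 149
LT 64: heading 149 -> 213
Final: pos=(-20.556,-37.527), heading=213, 1 segment(s) drawn

Segment lengths:
  seg 1: (-5,-5) -> (-10.657,-10.657), length = 8
Total = 8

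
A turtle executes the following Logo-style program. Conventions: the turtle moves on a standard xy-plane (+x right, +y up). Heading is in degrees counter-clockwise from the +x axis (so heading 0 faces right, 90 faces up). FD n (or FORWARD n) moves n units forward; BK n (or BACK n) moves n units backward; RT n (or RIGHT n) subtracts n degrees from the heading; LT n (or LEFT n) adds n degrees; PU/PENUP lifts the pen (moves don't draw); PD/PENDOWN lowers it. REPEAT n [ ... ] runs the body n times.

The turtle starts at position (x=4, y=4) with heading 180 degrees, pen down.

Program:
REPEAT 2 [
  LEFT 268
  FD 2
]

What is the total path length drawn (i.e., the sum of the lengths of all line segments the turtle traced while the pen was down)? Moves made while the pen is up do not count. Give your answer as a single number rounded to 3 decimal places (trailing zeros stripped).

Answer: 4

Derivation:
Executing turtle program step by step:
Start: pos=(4,4), heading=180, pen down
REPEAT 2 [
  -- iteration 1/2 --
  LT 268: heading 180 -> 88
  FD 2: (4,4) -> (4.07,5.999) [heading=88, draw]
  -- iteration 2/2 --
  LT 268: heading 88 -> 356
  FD 2: (4.07,5.999) -> (6.065,5.859) [heading=356, draw]
]
Final: pos=(6.065,5.859), heading=356, 2 segment(s) drawn

Segment lengths:
  seg 1: (4,4) -> (4.07,5.999), length = 2
  seg 2: (4.07,5.999) -> (6.065,5.859), length = 2
Total = 4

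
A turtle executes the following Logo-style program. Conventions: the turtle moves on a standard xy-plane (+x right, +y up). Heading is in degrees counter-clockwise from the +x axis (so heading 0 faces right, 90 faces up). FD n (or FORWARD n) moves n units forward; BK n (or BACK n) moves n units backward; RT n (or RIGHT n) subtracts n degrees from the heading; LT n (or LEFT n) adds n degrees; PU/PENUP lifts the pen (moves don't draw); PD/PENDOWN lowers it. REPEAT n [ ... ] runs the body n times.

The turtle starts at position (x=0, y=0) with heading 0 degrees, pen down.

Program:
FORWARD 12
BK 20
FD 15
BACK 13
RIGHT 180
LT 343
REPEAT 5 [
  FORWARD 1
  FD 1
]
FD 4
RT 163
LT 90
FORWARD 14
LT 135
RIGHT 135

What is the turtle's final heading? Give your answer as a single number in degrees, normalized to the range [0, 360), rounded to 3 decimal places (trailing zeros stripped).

Answer: 90

Derivation:
Executing turtle program step by step:
Start: pos=(0,0), heading=0, pen down
FD 12: (0,0) -> (12,0) [heading=0, draw]
BK 20: (12,0) -> (-8,0) [heading=0, draw]
FD 15: (-8,0) -> (7,0) [heading=0, draw]
BK 13: (7,0) -> (-6,0) [heading=0, draw]
RT 180: heading 0 -> 180
LT 343: heading 180 -> 163
REPEAT 5 [
  -- iteration 1/5 --
  FD 1: (-6,0) -> (-6.956,0.292) [heading=163, draw]
  FD 1: (-6.956,0.292) -> (-7.913,0.585) [heading=163, draw]
  -- iteration 2/5 --
  FD 1: (-7.913,0.585) -> (-8.869,0.877) [heading=163, draw]
  FD 1: (-8.869,0.877) -> (-9.825,1.169) [heading=163, draw]
  -- iteration 3/5 --
  FD 1: (-9.825,1.169) -> (-10.782,1.462) [heading=163, draw]
  FD 1: (-10.782,1.462) -> (-11.738,1.754) [heading=163, draw]
  -- iteration 4/5 --
  FD 1: (-11.738,1.754) -> (-12.694,2.047) [heading=163, draw]
  FD 1: (-12.694,2.047) -> (-13.65,2.339) [heading=163, draw]
  -- iteration 5/5 --
  FD 1: (-13.65,2.339) -> (-14.607,2.631) [heading=163, draw]
  FD 1: (-14.607,2.631) -> (-15.563,2.924) [heading=163, draw]
]
FD 4: (-15.563,2.924) -> (-19.388,4.093) [heading=163, draw]
RT 163: heading 163 -> 0
LT 90: heading 0 -> 90
FD 14: (-19.388,4.093) -> (-19.388,18.093) [heading=90, draw]
LT 135: heading 90 -> 225
RT 135: heading 225 -> 90
Final: pos=(-19.388,18.093), heading=90, 16 segment(s) drawn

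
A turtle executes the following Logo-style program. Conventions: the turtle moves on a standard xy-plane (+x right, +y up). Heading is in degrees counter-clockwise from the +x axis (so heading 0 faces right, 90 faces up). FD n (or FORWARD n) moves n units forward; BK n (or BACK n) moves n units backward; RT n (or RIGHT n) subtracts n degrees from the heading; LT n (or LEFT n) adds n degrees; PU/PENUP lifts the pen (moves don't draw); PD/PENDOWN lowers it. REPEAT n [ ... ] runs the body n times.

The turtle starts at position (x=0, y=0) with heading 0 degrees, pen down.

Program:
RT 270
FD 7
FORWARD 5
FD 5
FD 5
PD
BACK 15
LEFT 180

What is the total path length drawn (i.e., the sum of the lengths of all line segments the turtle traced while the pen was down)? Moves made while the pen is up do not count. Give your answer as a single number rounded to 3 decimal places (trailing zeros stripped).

Executing turtle program step by step:
Start: pos=(0,0), heading=0, pen down
RT 270: heading 0 -> 90
FD 7: (0,0) -> (0,7) [heading=90, draw]
FD 5: (0,7) -> (0,12) [heading=90, draw]
FD 5: (0,12) -> (0,17) [heading=90, draw]
FD 5: (0,17) -> (0,22) [heading=90, draw]
PD: pen down
BK 15: (0,22) -> (0,7) [heading=90, draw]
LT 180: heading 90 -> 270
Final: pos=(0,7), heading=270, 5 segment(s) drawn

Segment lengths:
  seg 1: (0,0) -> (0,7), length = 7
  seg 2: (0,7) -> (0,12), length = 5
  seg 3: (0,12) -> (0,17), length = 5
  seg 4: (0,17) -> (0,22), length = 5
  seg 5: (0,22) -> (0,7), length = 15
Total = 37

Answer: 37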